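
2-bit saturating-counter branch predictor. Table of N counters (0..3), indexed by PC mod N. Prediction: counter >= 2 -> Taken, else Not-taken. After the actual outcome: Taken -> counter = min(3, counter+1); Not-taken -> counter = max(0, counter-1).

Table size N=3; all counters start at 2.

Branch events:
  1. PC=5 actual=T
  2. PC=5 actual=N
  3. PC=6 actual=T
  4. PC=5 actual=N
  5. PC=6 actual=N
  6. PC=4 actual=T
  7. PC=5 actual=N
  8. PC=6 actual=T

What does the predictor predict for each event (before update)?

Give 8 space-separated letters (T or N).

Answer: T T T T T T N T

Derivation:
Ev 1: PC=5 idx=2 pred=T actual=T -> ctr[2]=3
Ev 2: PC=5 idx=2 pred=T actual=N -> ctr[2]=2
Ev 3: PC=6 idx=0 pred=T actual=T -> ctr[0]=3
Ev 4: PC=5 idx=2 pred=T actual=N -> ctr[2]=1
Ev 5: PC=6 idx=0 pred=T actual=N -> ctr[0]=2
Ev 6: PC=4 idx=1 pred=T actual=T -> ctr[1]=3
Ev 7: PC=5 idx=2 pred=N actual=N -> ctr[2]=0
Ev 8: PC=6 idx=0 pred=T actual=T -> ctr[0]=3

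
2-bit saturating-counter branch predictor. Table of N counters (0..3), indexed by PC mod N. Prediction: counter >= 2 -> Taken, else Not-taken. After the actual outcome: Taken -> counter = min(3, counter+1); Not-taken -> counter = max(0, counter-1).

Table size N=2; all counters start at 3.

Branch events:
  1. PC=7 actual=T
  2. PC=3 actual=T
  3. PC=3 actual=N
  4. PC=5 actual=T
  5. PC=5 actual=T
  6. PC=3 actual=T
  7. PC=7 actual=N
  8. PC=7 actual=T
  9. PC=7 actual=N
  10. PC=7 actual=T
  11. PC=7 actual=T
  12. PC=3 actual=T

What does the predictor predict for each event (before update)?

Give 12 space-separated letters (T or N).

Answer: T T T T T T T T T T T T

Derivation:
Ev 1: PC=7 idx=1 pred=T actual=T -> ctr[1]=3
Ev 2: PC=3 idx=1 pred=T actual=T -> ctr[1]=3
Ev 3: PC=3 idx=1 pred=T actual=N -> ctr[1]=2
Ev 4: PC=5 idx=1 pred=T actual=T -> ctr[1]=3
Ev 5: PC=5 idx=1 pred=T actual=T -> ctr[1]=3
Ev 6: PC=3 idx=1 pred=T actual=T -> ctr[1]=3
Ev 7: PC=7 idx=1 pred=T actual=N -> ctr[1]=2
Ev 8: PC=7 idx=1 pred=T actual=T -> ctr[1]=3
Ev 9: PC=7 idx=1 pred=T actual=N -> ctr[1]=2
Ev 10: PC=7 idx=1 pred=T actual=T -> ctr[1]=3
Ev 11: PC=7 idx=1 pred=T actual=T -> ctr[1]=3
Ev 12: PC=3 idx=1 pred=T actual=T -> ctr[1]=3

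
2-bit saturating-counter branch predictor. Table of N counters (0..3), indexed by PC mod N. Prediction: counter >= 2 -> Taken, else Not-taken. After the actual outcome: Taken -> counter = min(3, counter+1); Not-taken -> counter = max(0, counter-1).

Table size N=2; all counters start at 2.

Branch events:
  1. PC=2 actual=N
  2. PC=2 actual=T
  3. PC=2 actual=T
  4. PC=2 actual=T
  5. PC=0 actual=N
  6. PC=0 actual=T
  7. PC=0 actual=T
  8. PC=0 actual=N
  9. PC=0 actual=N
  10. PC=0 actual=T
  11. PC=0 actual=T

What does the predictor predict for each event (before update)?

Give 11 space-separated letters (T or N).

Answer: T N T T T T T T T N T

Derivation:
Ev 1: PC=2 idx=0 pred=T actual=N -> ctr[0]=1
Ev 2: PC=2 idx=0 pred=N actual=T -> ctr[0]=2
Ev 3: PC=2 idx=0 pred=T actual=T -> ctr[0]=3
Ev 4: PC=2 idx=0 pred=T actual=T -> ctr[0]=3
Ev 5: PC=0 idx=0 pred=T actual=N -> ctr[0]=2
Ev 6: PC=0 idx=0 pred=T actual=T -> ctr[0]=3
Ev 7: PC=0 idx=0 pred=T actual=T -> ctr[0]=3
Ev 8: PC=0 idx=0 pred=T actual=N -> ctr[0]=2
Ev 9: PC=0 idx=0 pred=T actual=N -> ctr[0]=1
Ev 10: PC=0 idx=0 pred=N actual=T -> ctr[0]=2
Ev 11: PC=0 idx=0 pred=T actual=T -> ctr[0]=3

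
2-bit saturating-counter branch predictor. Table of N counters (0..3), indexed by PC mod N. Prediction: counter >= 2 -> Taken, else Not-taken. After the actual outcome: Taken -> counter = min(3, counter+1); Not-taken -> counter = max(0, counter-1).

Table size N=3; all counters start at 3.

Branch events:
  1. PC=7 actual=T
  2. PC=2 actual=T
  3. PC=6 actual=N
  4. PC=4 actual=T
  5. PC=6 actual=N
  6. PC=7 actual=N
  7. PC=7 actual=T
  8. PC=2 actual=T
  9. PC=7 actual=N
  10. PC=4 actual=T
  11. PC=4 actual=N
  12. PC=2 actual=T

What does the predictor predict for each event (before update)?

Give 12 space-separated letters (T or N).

Answer: T T T T T T T T T T T T

Derivation:
Ev 1: PC=7 idx=1 pred=T actual=T -> ctr[1]=3
Ev 2: PC=2 idx=2 pred=T actual=T -> ctr[2]=3
Ev 3: PC=6 idx=0 pred=T actual=N -> ctr[0]=2
Ev 4: PC=4 idx=1 pred=T actual=T -> ctr[1]=3
Ev 5: PC=6 idx=0 pred=T actual=N -> ctr[0]=1
Ev 6: PC=7 idx=1 pred=T actual=N -> ctr[1]=2
Ev 7: PC=7 idx=1 pred=T actual=T -> ctr[1]=3
Ev 8: PC=2 idx=2 pred=T actual=T -> ctr[2]=3
Ev 9: PC=7 idx=1 pred=T actual=N -> ctr[1]=2
Ev 10: PC=4 idx=1 pred=T actual=T -> ctr[1]=3
Ev 11: PC=4 idx=1 pred=T actual=N -> ctr[1]=2
Ev 12: PC=2 idx=2 pred=T actual=T -> ctr[2]=3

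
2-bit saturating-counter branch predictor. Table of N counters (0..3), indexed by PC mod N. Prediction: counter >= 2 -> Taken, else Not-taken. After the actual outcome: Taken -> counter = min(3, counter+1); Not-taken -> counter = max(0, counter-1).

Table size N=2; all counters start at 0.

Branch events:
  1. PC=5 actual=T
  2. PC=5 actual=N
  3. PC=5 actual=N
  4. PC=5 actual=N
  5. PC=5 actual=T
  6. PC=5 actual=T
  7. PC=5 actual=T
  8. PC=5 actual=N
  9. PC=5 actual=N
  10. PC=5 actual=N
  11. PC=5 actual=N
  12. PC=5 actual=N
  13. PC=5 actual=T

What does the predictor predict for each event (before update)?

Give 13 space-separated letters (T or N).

Ev 1: PC=5 idx=1 pred=N actual=T -> ctr[1]=1
Ev 2: PC=5 idx=1 pred=N actual=N -> ctr[1]=0
Ev 3: PC=5 idx=1 pred=N actual=N -> ctr[1]=0
Ev 4: PC=5 idx=1 pred=N actual=N -> ctr[1]=0
Ev 5: PC=5 idx=1 pred=N actual=T -> ctr[1]=1
Ev 6: PC=5 idx=1 pred=N actual=T -> ctr[1]=2
Ev 7: PC=5 idx=1 pred=T actual=T -> ctr[1]=3
Ev 8: PC=5 idx=1 pred=T actual=N -> ctr[1]=2
Ev 9: PC=5 idx=1 pred=T actual=N -> ctr[1]=1
Ev 10: PC=5 idx=1 pred=N actual=N -> ctr[1]=0
Ev 11: PC=5 idx=1 pred=N actual=N -> ctr[1]=0
Ev 12: PC=5 idx=1 pred=N actual=N -> ctr[1]=0
Ev 13: PC=5 idx=1 pred=N actual=T -> ctr[1]=1

Answer: N N N N N N T T T N N N N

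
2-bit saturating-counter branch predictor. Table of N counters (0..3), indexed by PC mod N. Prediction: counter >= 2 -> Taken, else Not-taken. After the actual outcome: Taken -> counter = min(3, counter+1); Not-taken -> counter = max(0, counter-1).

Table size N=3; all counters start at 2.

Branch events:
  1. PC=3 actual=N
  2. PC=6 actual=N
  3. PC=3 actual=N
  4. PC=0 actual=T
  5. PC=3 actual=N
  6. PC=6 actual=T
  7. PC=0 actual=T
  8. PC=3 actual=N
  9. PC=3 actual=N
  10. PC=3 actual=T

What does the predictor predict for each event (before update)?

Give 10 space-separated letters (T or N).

Answer: T N N N N N N T N N

Derivation:
Ev 1: PC=3 idx=0 pred=T actual=N -> ctr[0]=1
Ev 2: PC=6 idx=0 pred=N actual=N -> ctr[0]=0
Ev 3: PC=3 idx=0 pred=N actual=N -> ctr[0]=0
Ev 4: PC=0 idx=0 pred=N actual=T -> ctr[0]=1
Ev 5: PC=3 idx=0 pred=N actual=N -> ctr[0]=0
Ev 6: PC=6 idx=0 pred=N actual=T -> ctr[0]=1
Ev 7: PC=0 idx=0 pred=N actual=T -> ctr[0]=2
Ev 8: PC=3 idx=0 pred=T actual=N -> ctr[0]=1
Ev 9: PC=3 idx=0 pred=N actual=N -> ctr[0]=0
Ev 10: PC=3 idx=0 pred=N actual=T -> ctr[0]=1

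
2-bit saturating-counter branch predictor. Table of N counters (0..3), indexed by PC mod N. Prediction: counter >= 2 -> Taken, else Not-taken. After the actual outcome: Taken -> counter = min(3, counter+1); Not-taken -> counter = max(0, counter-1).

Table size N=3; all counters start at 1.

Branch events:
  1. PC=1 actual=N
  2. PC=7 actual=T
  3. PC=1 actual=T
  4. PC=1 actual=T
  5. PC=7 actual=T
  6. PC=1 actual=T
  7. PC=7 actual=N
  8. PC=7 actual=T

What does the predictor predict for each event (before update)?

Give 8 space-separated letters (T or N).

Ev 1: PC=1 idx=1 pred=N actual=N -> ctr[1]=0
Ev 2: PC=7 idx=1 pred=N actual=T -> ctr[1]=1
Ev 3: PC=1 idx=1 pred=N actual=T -> ctr[1]=2
Ev 4: PC=1 idx=1 pred=T actual=T -> ctr[1]=3
Ev 5: PC=7 idx=1 pred=T actual=T -> ctr[1]=3
Ev 6: PC=1 idx=1 pred=T actual=T -> ctr[1]=3
Ev 7: PC=7 idx=1 pred=T actual=N -> ctr[1]=2
Ev 8: PC=7 idx=1 pred=T actual=T -> ctr[1]=3

Answer: N N N T T T T T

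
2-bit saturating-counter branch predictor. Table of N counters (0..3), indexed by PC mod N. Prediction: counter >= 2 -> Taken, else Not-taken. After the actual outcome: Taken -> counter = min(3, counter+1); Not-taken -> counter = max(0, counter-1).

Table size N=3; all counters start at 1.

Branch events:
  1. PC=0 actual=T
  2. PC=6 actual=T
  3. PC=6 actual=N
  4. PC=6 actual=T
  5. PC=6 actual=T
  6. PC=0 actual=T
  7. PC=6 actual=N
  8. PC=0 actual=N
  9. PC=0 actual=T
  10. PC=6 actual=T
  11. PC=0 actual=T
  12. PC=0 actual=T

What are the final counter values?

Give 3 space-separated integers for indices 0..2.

Ev 1: PC=0 idx=0 pred=N actual=T -> ctr[0]=2
Ev 2: PC=6 idx=0 pred=T actual=T -> ctr[0]=3
Ev 3: PC=6 idx=0 pred=T actual=N -> ctr[0]=2
Ev 4: PC=6 idx=0 pred=T actual=T -> ctr[0]=3
Ev 5: PC=6 idx=0 pred=T actual=T -> ctr[0]=3
Ev 6: PC=0 idx=0 pred=T actual=T -> ctr[0]=3
Ev 7: PC=6 idx=0 pred=T actual=N -> ctr[0]=2
Ev 8: PC=0 idx=0 pred=T actual=N -> ctr[0]=1
Ev 9: PC=0 idx=0 pred=N actual=T -> ctr[0]=2
Ev 10: PC=6 idx=0 pred=T actual=T -> ctr[0]=3
Ev 11: PC=0 idx=0 pred=T actual=T -> ctr[0]=3
Ev 12: PC=0 idx=0 pred=T actual=T -> ctr[0]=3

Answer: 3 1 1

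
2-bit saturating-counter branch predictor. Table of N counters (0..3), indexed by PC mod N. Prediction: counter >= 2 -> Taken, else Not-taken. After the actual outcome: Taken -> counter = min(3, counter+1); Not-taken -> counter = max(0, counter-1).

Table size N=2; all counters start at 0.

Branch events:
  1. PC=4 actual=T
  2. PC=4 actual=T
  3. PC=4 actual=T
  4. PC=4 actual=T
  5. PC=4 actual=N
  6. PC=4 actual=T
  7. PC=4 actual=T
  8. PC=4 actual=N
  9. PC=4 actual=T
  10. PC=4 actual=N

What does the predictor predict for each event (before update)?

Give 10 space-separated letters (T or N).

Ev 1: PC=4 idx=0 pred=N actual=T -> ctr[0]=1
Ev 2: PC=4 idx=0 pred=N actual=T -> ctr[0]=2
Ev 3: PC=4 idx=0 pred=T actual=T -> ctr[0]=3
Ev 4: PC=4 idx=0 pred=T actual=T -> ctr[0]=3
Ev 5: PC=4 idx=0 pred=T actual=N -> ctr[0]=2
Ev 6: PC=4 idx=0 pred=T actual=T -> ctr[0]=3
Ev 7: PC=4 idx=0 pred=T actual=T -> ctr[0]=3
Ev 8: PC=4 idx=0 pred=T actual=N -> ctr[0]=2
Ev 9: PC=4 idx=0 pred=T actual=T -> ctr[0]=3
Ev 10: PC=4 idx=0 pred=T actual=N -> ctr[0]=2

Answer: N N T T T T T T T T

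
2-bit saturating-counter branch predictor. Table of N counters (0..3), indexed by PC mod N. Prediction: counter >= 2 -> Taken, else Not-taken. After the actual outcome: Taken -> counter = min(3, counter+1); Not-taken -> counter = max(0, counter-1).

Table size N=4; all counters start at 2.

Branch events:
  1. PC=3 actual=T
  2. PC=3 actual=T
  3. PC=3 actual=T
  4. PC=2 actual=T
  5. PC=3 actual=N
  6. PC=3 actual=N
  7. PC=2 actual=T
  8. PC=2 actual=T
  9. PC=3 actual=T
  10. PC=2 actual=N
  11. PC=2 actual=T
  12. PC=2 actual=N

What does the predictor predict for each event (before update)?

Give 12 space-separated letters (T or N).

Answer: T T T T T T T T N T T T

Derivation:
Ev 1: PC=3 idx=3 pred=T actual=T -> ctr[3]=3
Ev 2: PC=3 idx=3 pred=T actual=T -> ctr[3]=3
Ev 3: PC=3 idx=3 pred=T actual=T -> ctr[3]=3
Ev 4: PC=2 idx=2 pred=T actual=T -> ctr[2]=3
Ev 5: PC=3 idx=3 pred=T actual=N -> ctr[3]=2
Ev 6: PC=3 idx=3 pred=T actual=N -> ctr[3]=1
Ev 7: PC=2 idx=2 pred=T actual=T -> ctr[2]=3
Ev 8: PC=2 idx=2 pred=T actual=T -> ctr[2]=3
Ev 9: PC=3 idx=3 pred=N actual=T -> ctr[3]=2
Ev 10: PC=2 idx=2 pred=T actual=N -> ctr[2]=2
Ev 11: PC=2 idx=2 pred=T actual=T -> ctr[2]=3
Ev 12: PC=2 idx=2 pred=T actual=N -> ctr[2]=2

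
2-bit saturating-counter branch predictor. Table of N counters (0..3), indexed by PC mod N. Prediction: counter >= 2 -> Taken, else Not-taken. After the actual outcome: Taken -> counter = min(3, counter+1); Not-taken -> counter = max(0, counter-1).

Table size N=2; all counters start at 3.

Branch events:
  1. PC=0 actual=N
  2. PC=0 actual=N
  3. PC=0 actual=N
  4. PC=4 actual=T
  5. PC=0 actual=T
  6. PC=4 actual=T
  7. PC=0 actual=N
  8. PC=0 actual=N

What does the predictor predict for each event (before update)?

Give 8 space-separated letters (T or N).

Answer: T T N N N T T T

Derivation:
Ev 1: PC=0 idx=0 pred=T actual=N -> ctr[0]=2
Ev 2: PC=0 idx=0 pred=T actual=N -> ctr[0]=1
Ev 3: PC=0 idx=0 pred=N actual=N -> ctr[0]=0
Ev 4: PC=4 idx=0 pred=N actual=T -> ctr[0]=1
Ev 5: PC=0 idx=0 pred=N actual=T -> ctr[0]=2
Ev 6: PC=4 idx=0 pred=T actual=T -> ctr[0]=3
Ev 7: PC=0 idx=0 pred=T actual=N -> ctr[0]=2
Ev 8: PC=0 idx=0 pred=T actual=N -> ctr[0]=1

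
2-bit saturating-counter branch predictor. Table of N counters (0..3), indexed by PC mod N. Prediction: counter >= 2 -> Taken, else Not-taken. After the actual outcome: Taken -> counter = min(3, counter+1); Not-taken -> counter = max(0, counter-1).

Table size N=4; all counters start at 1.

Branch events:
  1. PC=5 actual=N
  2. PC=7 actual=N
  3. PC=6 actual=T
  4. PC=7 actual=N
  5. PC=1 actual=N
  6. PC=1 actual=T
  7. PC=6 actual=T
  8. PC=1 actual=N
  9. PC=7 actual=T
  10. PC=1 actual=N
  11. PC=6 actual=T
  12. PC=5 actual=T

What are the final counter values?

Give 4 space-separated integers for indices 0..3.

Answer: 1 1 3 1

Derivation:
Ev 1: PC=5 idx=1 pred=N actual=N -> ctr[1]=0
Ev 2: PC=7 idx=3 pred=N actual=N -> ctr[3]=0
Ev 3: PC=6 idx=2 pred=N actual=T -> ctr[2]=2
Ev 4: PC=7 idx=3 pred=N actual=N -> ctr[3]=0
Ev 5: PC=1 idx=1 pred=N actual=N -> ctr[1]=0
Ev 6: PC=1 idx=1 pred=N actual=T -> ctr[1]=1
Ev 7: PC=6 idx=2 pred=T actual=T -> ctr[2]=3
Ev 8: PC=1 idx=1 pred=N actual=N -> ctr[1]=0
Ev 9: PC=7 idx=3 pred=N actual=T -> ctr[3]=1
Ev 10: PC=1 idx=1 pred=N actual=N -> ctr[1]=0
Ev 11: PC=6 idx=2 pred=T actual=T -> ctr[2]=3
Ev 12: PC=5 idx=1 pred=N actual=T -> ctr[1]=1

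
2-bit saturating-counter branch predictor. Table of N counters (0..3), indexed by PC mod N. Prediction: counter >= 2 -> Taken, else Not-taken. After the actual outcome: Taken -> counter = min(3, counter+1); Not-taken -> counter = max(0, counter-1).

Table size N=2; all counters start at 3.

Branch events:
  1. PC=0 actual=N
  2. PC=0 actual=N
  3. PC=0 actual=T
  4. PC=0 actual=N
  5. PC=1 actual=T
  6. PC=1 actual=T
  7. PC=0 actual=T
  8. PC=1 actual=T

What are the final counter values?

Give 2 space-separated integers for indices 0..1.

Ev 1: PC=0 idx=0 pred=T actual=N -> ctr[0]=2
Ev 2: PC=0 idx=0 pred=T actual=N -> ctr[0]=1
Ev 3: PC=0 idx=0 pred=N actual=T -> ctr[0]=2
Ev 4: PC=0 idx=0 pred=T actual=N -> ctr[0]=1
Ev 5: PC=1 idx=1 pred=T actual=T -> ctr[1]=3
Ev 6: PC=1 idx=1 pred=T actual=T -> ctr[1]=3
Ev 7: PC=0 idx=0 pred=N actual=T -> ctr[0]=2
Ev 8: PC=1 idx=1 pred=T actual=T -> ctr[1]=3

Answer: 2 3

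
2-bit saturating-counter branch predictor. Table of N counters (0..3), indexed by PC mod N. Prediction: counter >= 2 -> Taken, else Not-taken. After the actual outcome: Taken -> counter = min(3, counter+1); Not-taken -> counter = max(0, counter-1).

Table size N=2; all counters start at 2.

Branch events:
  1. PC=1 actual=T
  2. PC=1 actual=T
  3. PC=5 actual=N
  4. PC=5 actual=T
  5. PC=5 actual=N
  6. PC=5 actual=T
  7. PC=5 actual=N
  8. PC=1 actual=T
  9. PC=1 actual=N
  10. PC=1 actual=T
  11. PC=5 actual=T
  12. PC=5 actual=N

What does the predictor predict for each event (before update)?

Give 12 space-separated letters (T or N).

Answer: T T T T T T T T T T T T

Derivation:
Ev 1: PC=1 idx=1 pred=T actual=T -> ctr[1]=3
Ev 2: PC=1 idx=1 pred=T actual=T -> ctr[1]=3
Ev 3: PC=5 idx=1 pred=T actual=N -> ctr[1]=2
Ev 4: PC=5 idx=1 pred=T actual=T -> ctr[1]=3
Ev 5: PC=5 idx=1 pred=T actual=N -> ctr[1]=2
Ev 6: PC=5 idx=1 pred=T actual=T -> ctr[1]=3
Ev 7: PC=5 idx=1 pred=T actual=N -> ctr[1]=2
Ev 8: PC=1 idx=1 pred=T actual=T -> ctr[1]=3
Ev 9: PC=1 idx=1 pred=T actual=N -> ctr[1]=2
Ev 10: PC=1 idx=1 pred=T actual=T -> ctr[1]=3
Ev 11: PC=5 idx=1 pred=T actual=T -> ctr[1]=3
Ev 12: PC=5 idx=1 pred=T actual=N -> ctr[1]=2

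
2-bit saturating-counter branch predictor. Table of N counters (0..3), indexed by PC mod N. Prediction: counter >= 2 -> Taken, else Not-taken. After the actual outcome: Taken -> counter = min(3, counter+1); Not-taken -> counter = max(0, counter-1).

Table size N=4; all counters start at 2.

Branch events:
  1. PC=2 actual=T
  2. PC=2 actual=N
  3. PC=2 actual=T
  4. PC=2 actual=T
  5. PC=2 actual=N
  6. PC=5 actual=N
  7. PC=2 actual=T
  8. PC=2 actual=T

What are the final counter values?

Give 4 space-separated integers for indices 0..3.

Answer: 2 1 3 2

Derivation:
Ev 1: PC=2 idx=2 pred=T actual=T -> ctr[2]=3
Ev 2: PC=2 idx=2 pred=T actual=N -> ctr[2]=2
Ev 3: PC=2 idx=2 pred=T actual=T -> ctr[2]=3
Ev 4: PC=2 idx=2 pred=T actual=T -> ctr[2]=3
Ev 5: PC=2 idx=2 pred=T actual=N -> ctr[2]=2
Ev 6: PC=5 idx=1 pred=T actual=N -> ctr[1]=1
Ev 7: PC=2 idx=2 pred=T actual=T -> ctr[2]=3
Ev 8: PC=2 idx=2 pred=T actual=T -> ctr[2]=3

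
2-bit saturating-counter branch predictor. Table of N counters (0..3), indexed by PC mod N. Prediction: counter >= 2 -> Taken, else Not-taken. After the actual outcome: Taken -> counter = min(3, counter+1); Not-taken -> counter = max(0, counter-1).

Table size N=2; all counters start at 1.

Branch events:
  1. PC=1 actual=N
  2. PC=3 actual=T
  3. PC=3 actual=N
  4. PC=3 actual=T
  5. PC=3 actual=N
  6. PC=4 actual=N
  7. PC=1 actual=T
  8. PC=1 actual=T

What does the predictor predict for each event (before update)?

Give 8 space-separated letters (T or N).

Ev 1: PC=1 idx=1 pred=N actual=N -> ctr[1]=0
Ev 2: PC=3 idx=1 pred=N actual=T -> ctr[1]=1
Ev 3: PC=3 idx=1 pred=N actual=N -> ctr[1]=0
Ev 4: PC=3 idx=1 pred=N actual=T -> ctr[1]=1
Ev 5: PC=3 idx=1 pred=N actual=N -> ctr[1]=0
Ev 6: PC=4 idx=0 pred=N actual=N -> ctr[0]=0
Ev 7: PC=1 idx=1 pred=N actual=T -> ctr[1]=1
Ev 8: PC=1 idx=1 pred=N actual=T -> ctr[1]=2

Answer: N N N N N N N N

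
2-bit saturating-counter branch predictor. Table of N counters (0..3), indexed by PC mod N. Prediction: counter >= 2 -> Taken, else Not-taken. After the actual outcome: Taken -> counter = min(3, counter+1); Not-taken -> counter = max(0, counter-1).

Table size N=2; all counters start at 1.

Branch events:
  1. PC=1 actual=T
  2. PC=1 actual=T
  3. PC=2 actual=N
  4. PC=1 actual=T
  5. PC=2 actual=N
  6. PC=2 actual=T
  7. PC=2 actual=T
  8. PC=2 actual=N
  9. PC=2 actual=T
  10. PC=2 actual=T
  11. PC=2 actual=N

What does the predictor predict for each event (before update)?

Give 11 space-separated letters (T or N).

Answer: N T N T N N N T N T T

Derivation:
Ev 1: PC=1 idx=1 pred=N actual=T -> ctr[1]=2
Ev 2: PC=1 idx=1 pred=T actual=T -> ctr[1]=3
Ev 3: PC=2 idx=0 pred=N actual=N -> ctr[0]=0
Ev 4: PC=1 idx=1 pred=T actual=T -> ctr[1]=3
Ev 5: PC=2 idx=0 pred=N actual=N -> ctr[0]=0
Ev 6: PC=2 idx=0 pred=N actual=T -> ctr[0]=1
Ev 7: PC=2 idx=0 pred=N actual=T -> ctr[0]=2
Ev 8: PC=2 idx=0 pred=T actual=N -> ctr[0]=1
Ev 9: PC=2 idx=0 pred=N actual=T -> ctr[0]=2
Ev 10: PC=2 idx=0 pred=T actual=T -> ctr[0]=3
Ev 11: PC=2 idx=0 pred=T actual=N -> ctr[0]=2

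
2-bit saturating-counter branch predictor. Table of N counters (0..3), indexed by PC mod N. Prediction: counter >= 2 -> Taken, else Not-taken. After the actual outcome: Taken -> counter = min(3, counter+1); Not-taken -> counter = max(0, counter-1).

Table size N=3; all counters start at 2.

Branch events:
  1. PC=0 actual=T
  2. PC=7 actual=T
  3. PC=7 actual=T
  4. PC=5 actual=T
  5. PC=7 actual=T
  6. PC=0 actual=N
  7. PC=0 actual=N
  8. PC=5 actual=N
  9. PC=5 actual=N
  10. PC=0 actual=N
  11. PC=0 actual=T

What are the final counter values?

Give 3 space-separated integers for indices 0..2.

Ev 1: PC=0 idx=0 pred=T actual=T -> ctr[0]=3
Ev 2: PC=7 idx=1 pred=T actual=T -> ctr[1]=3
Ev 3: PC=7 idx=1 pred=T actual=T -> ctr[1]=3
Ev 4: PC=5 idx=2 pred=T actual=T -> ctr[2]=3
Ev 5: PC=7 idx=1 pred=T actual=T -> ctr[1]=3
Ev 6: PC=0 idx=0 pred=T actual=N -> ctr[0]=2
Ev 7: PC=0 idx=0 pred=T actual=N -> ctr[0]=1
Ev 8: PC=5 idx=2 pred=T actual=N -> ctr[2]=2
Ev 9: PC=5 idx=2 pred=T actual=N -> ctr[2]=1
Ev 10: PC=0 idx=0 pred=N actual=N -> ctr[0]=0
Ev 11: PC=0 idx=0 pred=N actual=T -> ctr[0]=1

Answer: 1 3 1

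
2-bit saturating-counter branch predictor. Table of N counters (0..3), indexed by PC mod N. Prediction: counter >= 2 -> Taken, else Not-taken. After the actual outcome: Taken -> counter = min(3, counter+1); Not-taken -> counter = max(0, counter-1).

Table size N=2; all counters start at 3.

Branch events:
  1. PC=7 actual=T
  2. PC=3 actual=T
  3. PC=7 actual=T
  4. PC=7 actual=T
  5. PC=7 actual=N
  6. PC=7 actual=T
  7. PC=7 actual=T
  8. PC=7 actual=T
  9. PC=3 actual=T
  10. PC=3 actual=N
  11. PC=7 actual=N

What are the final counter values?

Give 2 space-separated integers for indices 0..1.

Answer: 3 1

Derivation:
Ev 1: PC=7 idx=1 pred=T actual=T -> ctr[1]=3
Ev 2: PC=3 idx=1 pred=T actual=T -> ctr[1]=3
Ev 3: PC=7 idx=1 pred=T actual=T -> ctr[1]=3
Ev 4: PC=7 idx=1 pred=T actual=T -> ctr[1]=3
Ev 5: PC=7 idx=1 pred=T actual=N -> ctr[1]=2
Ev 6: PC=7 idx=1 pred=T actual=T -> ctr[1]=3
Ev 7: PC=7 idx=1 pred=T actual=T -> ctr[1]=3
Ev 8: PC=7 idx=1 pred=T actual=T -> ctr[1]=3
Ev 9: PC=3 idx=1 pred=T actual=T -> ctr[1]=3
Ev 10: PC=3 idx=1 pred=T actual=N -> ctr[1]=2
Ev 11: PC=7 idx=1 pred=T actual=N -> ctr[1]=1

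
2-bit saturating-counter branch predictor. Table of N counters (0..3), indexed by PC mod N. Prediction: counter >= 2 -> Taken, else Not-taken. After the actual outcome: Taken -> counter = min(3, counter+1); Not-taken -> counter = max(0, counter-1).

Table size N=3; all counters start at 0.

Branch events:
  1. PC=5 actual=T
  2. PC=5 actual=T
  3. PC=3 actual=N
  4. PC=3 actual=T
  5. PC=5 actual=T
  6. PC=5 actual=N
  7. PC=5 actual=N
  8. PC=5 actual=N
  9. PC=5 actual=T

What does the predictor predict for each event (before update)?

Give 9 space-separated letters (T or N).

Ev 1: PC=5 idx=2 pred=N actual=T -> ctr[2]=1
Ev 2: PC=5 idx=2 pred=N actual=T -> ctr[2]=2
Ev 3: PC=3 idx=0 pred=N actual=N -> ctr[0]=0
Ev 4: PC=3 idx=0 pred=N actual=T -> ctr[0]=1
Ev 5: PC=5 idx=2 pred=T actual=T -> ctr[2]=3
Ev 6: PC=5 idx=2 pred=T actual=N -> ctr[2]=2
Ev 7: PC=5 idx=2 pred=T actual=N -> ctr[2]=1
Ev 8: PC=5 idx=2 pred=N actual=N -> ctr[2]=0
Ev 9: PC=5 idx=2 pred=N actual=T -> ctr[2]=1

Answer: N N N N T T T N N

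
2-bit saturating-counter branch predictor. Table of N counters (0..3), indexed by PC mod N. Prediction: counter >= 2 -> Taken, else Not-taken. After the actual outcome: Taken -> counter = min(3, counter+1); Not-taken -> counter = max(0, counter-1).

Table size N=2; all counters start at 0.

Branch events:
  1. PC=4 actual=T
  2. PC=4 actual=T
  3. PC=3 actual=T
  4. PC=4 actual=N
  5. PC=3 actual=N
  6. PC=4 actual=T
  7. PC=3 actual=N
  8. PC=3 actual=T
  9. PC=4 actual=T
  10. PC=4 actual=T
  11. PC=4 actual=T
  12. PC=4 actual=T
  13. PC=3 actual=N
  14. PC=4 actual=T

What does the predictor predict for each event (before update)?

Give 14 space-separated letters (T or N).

Answer: N N N T N N N N T T T T N T

Derivation:
Ev 1: PC=4 idx=0 pred=N actual=T -> ctr[0]=1
Ev 2: PC=4 idx=0 pred=N actual=T -> ctr[0]=2
Ev 3: PC=3 idx=1 pred=N actual=T -> ctr[1]=1
Ev 4: PC=4 idx=0 pred=T actual=N -> ctr[0]=1
Ev 5: PC=3 idx=1 pred=N actual=N -> ctr[1]=0
Ev 6: PC=4 idx=0 pred=N actual=T -> ctr[0]=2
Ev 7: PC=3 idx=1 pred=N actual=N -> ctr[1]=0
Ev 8: PC=3 idx=1 pred=N actual=T -> ctr[1]=1
Ev 9: PC=4 idx=0 pred=T actual=T -> ctr[0]=3
Ev 10: PC=4 idx=0 pred=T actual=T -> ctr[0]=3
Ev 11: PC=4 idx=0 pred=T actual=T -> ctr[0]=3
Ev 12: PC=4 idx=0 pred=T actual=T -> ctr[0]=3
Ev 13: PC=3 idx=1 pred=N actual=N -> ctr[1]=0
Ev 14: PC=4 idx=0 pred=T actual=T -> ctr[0]=3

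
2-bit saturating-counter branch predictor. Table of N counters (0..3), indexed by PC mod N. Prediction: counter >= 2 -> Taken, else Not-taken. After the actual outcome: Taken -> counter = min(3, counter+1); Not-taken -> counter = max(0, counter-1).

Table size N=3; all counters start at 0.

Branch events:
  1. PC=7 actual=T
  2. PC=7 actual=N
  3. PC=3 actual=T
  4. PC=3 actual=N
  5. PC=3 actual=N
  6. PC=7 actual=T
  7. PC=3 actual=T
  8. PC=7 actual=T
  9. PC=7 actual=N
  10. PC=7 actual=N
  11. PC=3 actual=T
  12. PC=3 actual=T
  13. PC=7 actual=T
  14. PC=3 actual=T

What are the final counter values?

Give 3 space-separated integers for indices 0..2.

Answer: 3 1 0

Derivation:
Ev 1: PC=7 idx=1 pred=N actual=T -> ctr[1]=1
Ev 2: PC=7 idx=1 pred=N actual=N -> ctr[1]=0
Ev 3: PC=3 idx=0 pred=N actual=T -> ctr[0]=1
Ev 4: PC=3 idx=0 pred=N actual=N -> ctr[0]=0
Ev 5: PC=3 idx=0 pred=N actual=N -> ctr[0]=0
Ev 6: PC=7 idx=1 pred=N actual=T -> ctr[1]=1
Ev 7: PC=3 idx=0 pred=N actual=T -> ctr[0]=1
Ev 8: PC=7 idx=1 pred=N actual=T -> ctr[1]=2
Ev 9: PC=7 idx=1 pred=T actual=N -> ctr[1]=1
Ev 10: PC=7 idx=1 pred=N actual=N -> ctr[1]=0
Ev 11: PC=3 idx=0 pred=N actual=T -> ctr[0]=2
Ev 12: PC=3 idx=0 pred=T actual=T -> ctr[0]=3
Ev 13: PC=7 idx=1 pred=N actual=T -> ctr[1]=1
Ev 14: PC=3 idx=0 pred=T actual=T -> ctr[0]=3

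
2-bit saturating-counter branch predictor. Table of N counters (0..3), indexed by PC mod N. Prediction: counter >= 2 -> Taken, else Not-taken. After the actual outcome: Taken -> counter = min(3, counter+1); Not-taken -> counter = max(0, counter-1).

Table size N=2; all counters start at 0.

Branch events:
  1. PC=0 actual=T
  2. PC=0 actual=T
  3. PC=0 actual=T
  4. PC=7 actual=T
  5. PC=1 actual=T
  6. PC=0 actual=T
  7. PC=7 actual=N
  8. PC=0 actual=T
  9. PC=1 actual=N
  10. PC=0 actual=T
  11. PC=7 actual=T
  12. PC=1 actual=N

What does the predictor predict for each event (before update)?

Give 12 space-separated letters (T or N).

Ev 1: PC=0 idx=0 pred=N actual=T -> ctr[0]=1
Ev 2: PC=0 idx=0 pred=N actual=T -> ctr[0]=2
Ev 3: PC=0 idx=0 pred=T actual=T -> ctr[0]=3
Ev 4: PC=7 idx=1 pred=N actual=T -> ctr[1]=1
Ev 5: PC=1 idx=1 pred=N actual=T -> ctr[1]=2
Ev 6: PC=0 idx=0 pred=T actual=T -> ctr[0]=3
Ev 7: PC=7 idx=1 pred=T actual=N -> ctr[1]=1
Ev 8: PC=0 idx=0 pred=T actual=T -> ctr[0]=3
Ev 9: PC=1 idx=1 pred=N actual=N -> ctr[1]=0
Ev 10: PC=0 idx=0 pred=T actual=T -> ctr[0]=3
Ev 11: PC=7 idx=1 pred=N actual=T -> ctr[1]=1
Ev 12: PC=1 idx=1 pred=N actual=N -> ctr[1]=0

Answer: N N T N N T T T N T N N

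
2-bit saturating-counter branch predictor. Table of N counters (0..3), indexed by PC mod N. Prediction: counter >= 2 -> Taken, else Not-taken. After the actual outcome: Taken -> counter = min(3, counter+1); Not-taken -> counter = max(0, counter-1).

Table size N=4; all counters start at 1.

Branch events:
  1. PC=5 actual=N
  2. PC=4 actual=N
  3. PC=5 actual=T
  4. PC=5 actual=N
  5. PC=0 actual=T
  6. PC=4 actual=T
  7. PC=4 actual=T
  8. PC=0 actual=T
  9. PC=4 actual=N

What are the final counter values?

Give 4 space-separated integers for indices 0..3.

Answer: 2 0 1 1

Derivation:
Ev 1: PC=5 idx=1 pred=N actual=N -> ctr[1]=0
Ev 2: PC=4 idx=0 pred=N actual=N -> ctr[0]=0
Ev 3: PC=5 idx=1 pred=N actual=T -> ctr[1]=1
Ev 4: PC=5 idx=1 pred=N actual=N -> ctr[1]=0
Ev 5: PC=0 idx=0 pred=N actual=T -> ctr[0]=1
Ev 6: PC=4 idx=0 pred=N actual=T -> ctr[0]=2
Ev 7: PC=4 idx=0 pred=T actual=T -> ctr[0]=3
Ev 8: PC=0 idx=0 pred=T actual=T -> ctr[0]=3
Ev 9: PC=4 idx=0 pred=T actual=N -> ctr[0]=2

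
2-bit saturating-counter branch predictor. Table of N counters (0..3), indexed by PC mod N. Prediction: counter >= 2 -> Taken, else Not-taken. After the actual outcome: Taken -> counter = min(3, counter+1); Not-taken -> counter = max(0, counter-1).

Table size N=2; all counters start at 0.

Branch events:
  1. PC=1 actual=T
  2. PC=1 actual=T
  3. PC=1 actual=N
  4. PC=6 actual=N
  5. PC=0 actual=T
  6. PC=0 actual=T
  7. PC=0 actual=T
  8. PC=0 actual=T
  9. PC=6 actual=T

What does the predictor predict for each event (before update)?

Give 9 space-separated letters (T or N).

Answer: N N T N N N T T T

Derivation:
Ev 1: PC=1 idx=1 pred=N actual=T -> ctr[1]=1
Ev 2: PC=1 idx=1 pred=N actual=T -> ctr[1]=2
Ev 3: PC=1 idx=1 pred=T actual=N -> ctr[1]=1
Ev 4: PC=6 idx=0 pred=N actual=N -> ctr[0]=0
Ev 5: PC=0 idx=0 pred=N actual=T -> ctr[0]=1
Ev 6: PC=0 idx=0 pred=N actual=T -> ctr[0]=2
Ev 7: PC=0 idx=0 pred=T actual=T -> ctr[0]=3
Ev 8: PC=0 idx=0 pred=T actual=T -> ctr[0]=3
Ev 9: PC=6 idx=0 pred=T actual=T -> ctr[0]=3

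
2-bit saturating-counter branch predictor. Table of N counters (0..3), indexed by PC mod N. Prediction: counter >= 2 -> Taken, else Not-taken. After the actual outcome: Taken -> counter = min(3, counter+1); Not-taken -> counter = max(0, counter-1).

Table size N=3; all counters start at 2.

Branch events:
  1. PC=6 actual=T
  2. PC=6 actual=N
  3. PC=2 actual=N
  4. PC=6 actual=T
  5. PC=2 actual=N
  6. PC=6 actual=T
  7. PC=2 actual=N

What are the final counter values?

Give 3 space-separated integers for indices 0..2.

Ev 1: PC=6 idx=0 pred=T actual=T -> ctr[0]=3
Ev 2: PC=6 idx=0 pred=T actual=N -> ctr[0]=2
Ev 3: PC=2 idx=2 pred=T actual=N -> ctr[2]=1
Ev 4: PC=6 idx=0 pred=T actual=T -> ctr[0]=3
Ev 5: PC=2 idx=2 pred=N actual=N -> ctr[2]=0
Ev 6: PC=6 idx=0 pred=T actual=T -> ctr[0]=3
Ev 7: PC=2 idx=2 pred=N actual=N -> ctr[2]=0

Answer: 3 2 0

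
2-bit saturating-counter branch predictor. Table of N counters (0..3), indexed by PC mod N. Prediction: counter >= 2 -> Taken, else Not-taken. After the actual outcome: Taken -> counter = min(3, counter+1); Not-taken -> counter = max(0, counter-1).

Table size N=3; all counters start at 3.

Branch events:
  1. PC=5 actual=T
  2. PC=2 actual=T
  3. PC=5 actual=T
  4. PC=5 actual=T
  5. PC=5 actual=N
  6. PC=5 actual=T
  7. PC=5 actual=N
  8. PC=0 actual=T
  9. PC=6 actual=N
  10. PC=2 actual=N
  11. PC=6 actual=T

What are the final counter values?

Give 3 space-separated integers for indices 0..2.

Answer: 3 3 1

Derivation:
Ev 1: PC=5 idx=2 pred=T actual=T -> ctr[2]=3
Ev 2: PC=2 idx=2 pred=T actual=T -> ctr[2]=3
Ev 3: PC=5 idx=2 pred=T actual=T -> ctr[2]=3
Ev 4: PC=5 idx=2 pred=T actual=T -> ctr[2]=3
Ev 5: PC=5 idx=2 pred=T actual=N -> ctr[2]=2
Ev 6: PC=5 idx=2 pred=T actual=T -> ctr[2]=3
Ev 7: PC=5 idx=2 pred=T actual=N -> ctr[2]=2
Ev 8: PC=0 idx=0 pred=T actual=T -> ctr[0]=3
Ev 9: PC=6 idx=0 pred=T actual=N -> ctr[0]=2
Ev 10: PC=2 idx=2 pred=T actual=N -> ctr[2]=1
Ev 11: PC=6 idx=0 pred=T actual=T -> ctr[0]=3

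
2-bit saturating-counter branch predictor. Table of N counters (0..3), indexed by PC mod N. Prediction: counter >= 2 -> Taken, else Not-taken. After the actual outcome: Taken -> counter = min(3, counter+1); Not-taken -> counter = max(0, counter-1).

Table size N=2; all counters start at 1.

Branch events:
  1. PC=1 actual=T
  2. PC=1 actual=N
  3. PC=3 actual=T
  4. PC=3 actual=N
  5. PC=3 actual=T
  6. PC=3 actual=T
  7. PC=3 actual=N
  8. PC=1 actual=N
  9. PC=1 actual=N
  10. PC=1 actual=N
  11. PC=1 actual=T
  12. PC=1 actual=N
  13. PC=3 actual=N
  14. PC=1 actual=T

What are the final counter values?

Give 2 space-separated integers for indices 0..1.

Ev 1: PC=1 idx=1 pred=N actual=T -> ctr[1]=2
Ev 2: PC=1 idx=1 pred=T actual=N -> ctr[1]=1
Ev 3: PC=3 idx=1 pred=N actual=T -> ctr[1]=2
Ev 4: PC=3 idx=1 pred=T actual=N -> ctr[1]=1
Ev 5: PC=3 idx=1 pred=N actual=T -> ctr[1]=2
Ev 6: PC=3 idx=1 pred=T actual=T -> ctr[1]=3
Ev 7: PC=3 idx=1 pred=T actual=N -> ctr[1]=2
Ev 8: PC=1 idx=1 pred=T actual=N -> ctr[1]=1
Ev 9: PC=1 idx=1 pred=N actual=N -> ctr[1]=0
Ev 10: PC=1 idx=1 pred=N actual=N -> ctr[1]=0
Ev 11: PC=1 idx=1 pred=N actual=T -> ctr[1]=1
Ev 12: PC=1 idx=1 pred=N actual=N -> ctr[1]=0
Ev 13: PC=3 idx=1 pred=N actual=N -> ctr[1]=0
Ev 14: PC=1 idx=1 pred=N actual=T -> ctr[1]=1

Answer: 1 1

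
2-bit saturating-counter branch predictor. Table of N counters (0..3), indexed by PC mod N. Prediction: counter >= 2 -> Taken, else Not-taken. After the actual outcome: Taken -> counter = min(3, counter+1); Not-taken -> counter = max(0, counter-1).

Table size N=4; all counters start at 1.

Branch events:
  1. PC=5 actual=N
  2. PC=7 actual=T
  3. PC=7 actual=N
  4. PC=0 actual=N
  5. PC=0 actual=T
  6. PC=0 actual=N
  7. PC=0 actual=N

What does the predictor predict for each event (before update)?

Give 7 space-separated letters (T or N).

Ev 1: PC=5 idx=1 pred=N actual=N -> ctr[1]=0
Ev 2: PC=7 idx=3 pred=N actual=T -> ctr[3]=2
Ev 3: PC=7 idx=3 pred=T actual=N -> ctr[3]=1
Ev 4: PC=0 idx=0 pred=N actual=N -> ctr[0]=0
Ev 5: PC=0 idx=0 pred=N actual=T -> ctr[0]=1
Ev 6: PC=0 idx=0 pred=N actual=N -> ctr[0]=0
Ev 7: PC=0 idx=0 pred=N actual=N -> ctr[0]=0

Answer: N N T N N N N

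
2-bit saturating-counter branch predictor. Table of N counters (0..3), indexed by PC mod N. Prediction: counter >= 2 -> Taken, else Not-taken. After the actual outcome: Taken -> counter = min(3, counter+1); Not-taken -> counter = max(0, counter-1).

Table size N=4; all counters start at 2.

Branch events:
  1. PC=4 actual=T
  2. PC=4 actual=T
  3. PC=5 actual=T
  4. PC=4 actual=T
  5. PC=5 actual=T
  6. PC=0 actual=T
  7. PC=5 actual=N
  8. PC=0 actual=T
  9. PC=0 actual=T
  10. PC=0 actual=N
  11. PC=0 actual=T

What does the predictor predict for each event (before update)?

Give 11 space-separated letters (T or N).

Ev 1: PC=4 idx=0 pred=T actual=T -> ctr[0]=3
Ev 2: PC=4 idx=0 pred=T actual=T -> ctr[0]=3
Ev 3: PC=5 idx=1 pred=T actual=T -> ctr[1]=3
Ev 4: PC=4 idx=0 pred=T actual=T -> ctr[0]=3
Ev 5: PC=5 idx=1 pred=T actual=T -> ctr[1]=3
Ev 6: PC=0 idx=0 pred=T actual=T -> ctr[0]=3
Ev 7: PC=5 idx=1 pred=T actual=N -> ctr[1]=2
Ev 8: PC=0 idx=0 pred=T actual=T -> ctr[0]=3
Ev 9: PC=0 idx=0 pred=T actual=T -> ctr[0]=3
Ev 10: PC=0 idx=0 pred=T actual=N -> ctr[0]=2
Ev 11: PC=0 idx=0 pred=T actual=T -> ctr[0]=3

Answer: T T T T T T T T T T T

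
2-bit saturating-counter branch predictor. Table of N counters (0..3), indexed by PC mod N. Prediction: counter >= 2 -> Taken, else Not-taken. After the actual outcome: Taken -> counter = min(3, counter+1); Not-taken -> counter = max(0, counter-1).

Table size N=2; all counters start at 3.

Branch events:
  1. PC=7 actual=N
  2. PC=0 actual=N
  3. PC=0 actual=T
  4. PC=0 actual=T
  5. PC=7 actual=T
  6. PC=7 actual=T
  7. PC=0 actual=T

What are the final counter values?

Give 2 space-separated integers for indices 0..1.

Ev 1: PC=7 idx=1 pred=T actual=N -> ctr[1]=2
Ev 2: PC=0 idx=0 pred=T actual=N -> ctr[0]=2
Ev 3: PC=0 idx=0 pred=T actual=T -> ctr[0]=3
Ev 4: PC=0 idx=0 pred=T actual=T -> ctr[0]=3
Ev 5: PC=7 idx=1 pred=T actual=T -> ctr[1]=3
Ev 6: PC=7 idx=1 pred=T actual=T -> ctr[1]=3
Ev 7: PC=0 idx=0 pred=T actual=T -> ctr[0]=3

Answer: 3 3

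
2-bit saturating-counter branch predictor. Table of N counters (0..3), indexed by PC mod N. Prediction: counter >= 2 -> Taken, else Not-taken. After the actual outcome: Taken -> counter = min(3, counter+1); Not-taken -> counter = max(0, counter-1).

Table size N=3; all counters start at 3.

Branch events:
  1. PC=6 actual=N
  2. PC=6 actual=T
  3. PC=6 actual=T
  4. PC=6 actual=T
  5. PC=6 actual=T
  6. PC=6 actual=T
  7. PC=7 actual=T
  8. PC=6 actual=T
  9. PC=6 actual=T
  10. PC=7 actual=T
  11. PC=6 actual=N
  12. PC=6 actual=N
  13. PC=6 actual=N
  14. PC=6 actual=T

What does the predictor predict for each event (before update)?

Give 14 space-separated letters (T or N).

Ev 1: PC=6 idx=0 pred=T actual=N -> ctr[0]=2
Ev 2: PC=6 idx=0 pred=T actual=T -> ctr[0]=3
Ev 3: PC=6 idx=0 pred=T actual=T -> ctr[0]=3
Ev 4: PC=6 idx=0 pred=T actual=T -> ctr[0]=3
Ev 5: PC=6 idx=0 pred=T actual=T -> ctr[0]=3
Ev 6: PC=6 idx=0 pred=T actual=T -> ctr[0]=3
Ev 7: PC=7 idx=1 pred=T actual=T -> ctr[1]=3
Ev 8: PC=6 idx=0 pred=T actual=T -> ctr[0]=3
Ev 9: PC=6 idx=0 pred=T actual=T -> ctr[0]=3
Ev 10: PC=7 idx=1 pred=T actual=T -> ctr[1]=3
Ev 11: PC=6 idx=0 pred=T actual=N -> ctr[0]=2
Ev 12: PC=6 idx=0 pred=T actual=N -> ctr[0]=1
Ev 13: PC=6 idx=0 pred=N actual=N -> ctr[0]=0
Ev 14: PC=6 idx=0 pred=N actual=T -> ctr[0]=1

Answer: T T T T T T T T T T T T N N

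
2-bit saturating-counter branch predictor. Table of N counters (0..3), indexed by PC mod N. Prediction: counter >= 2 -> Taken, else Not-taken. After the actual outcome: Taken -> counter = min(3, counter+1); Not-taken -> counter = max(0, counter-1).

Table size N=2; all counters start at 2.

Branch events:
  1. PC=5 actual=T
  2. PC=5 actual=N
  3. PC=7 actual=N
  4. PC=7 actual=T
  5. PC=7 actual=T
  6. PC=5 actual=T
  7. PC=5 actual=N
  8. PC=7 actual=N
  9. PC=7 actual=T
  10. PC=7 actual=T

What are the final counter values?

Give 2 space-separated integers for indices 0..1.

Ev 1: PC=5 idx=1 pred=T actual=T -> ctr[1]=3
Ev 2: PC=5 idx=1 pred=T actual=N -> ctr[1]=2
Ev 3: PC=7 idx=1 pred=T actual=N -> ctr[1]=1
Ev 4: PC=7 idx=1 pred=N actual=T -> ctr[1]=2
Ev 5: PC=7 idx=1 pred=T actual=T -> ctr[1]=3
Ev 6: PC=5 idx=1 pred=T actual=T -> ctr[1]=3
Ev 7: PC=5 idx=1 pred=T actual=N -> ctr[1]=2
Ev 8: PC=7 idx=1 pred=T actual=N -> ctr[1]=1
Ev 9: PC=7 idx=1 pred=N actual=T -> ctr[1]=2
Ev 10: PC=7 idx=1 pred=T actual=T -> ctr[1]=3

Answer: 2 3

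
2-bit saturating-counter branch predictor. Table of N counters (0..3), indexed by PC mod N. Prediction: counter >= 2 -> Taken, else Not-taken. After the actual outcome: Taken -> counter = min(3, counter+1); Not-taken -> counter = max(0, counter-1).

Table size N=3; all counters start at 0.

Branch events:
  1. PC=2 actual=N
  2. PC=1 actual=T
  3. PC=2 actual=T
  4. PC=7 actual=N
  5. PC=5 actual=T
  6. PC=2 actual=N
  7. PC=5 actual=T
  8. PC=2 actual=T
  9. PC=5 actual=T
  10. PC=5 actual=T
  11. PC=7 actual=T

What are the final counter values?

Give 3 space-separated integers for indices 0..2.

Answer: 0 1 3

Derivation:
Ev 1: PC=2 idx=2 pred=N actual=N -> ctr[2]=0
Ev 2: PC=1 idx=1 pred=N actual=T -> ctr[1]=1
Ev 3: PC=2 idx=2 pred=N actual=T -> ctr[2]=1
Ev 4: PC=7 idx=1 pred=N actual=N -> ctr[1]=0
Ev 5: PC=5 idx=2 pred=N actual=T -> ctr[2]=2
Ev 6: PC=2 idx=2 pred=T actual=N -> ctr[2]=1
Ev 7: PC=5 idx=2 pred=N actual=T -> ctr[2]=2
Ev 8: PC=2 idx=2 pred=T actual=T -> ctr[2]=3
Ev 9: PC=5 idx=2 pred=T actual=T -> ctr[2]=3
Ev 10: PC=5 idx=2 pred=T actual=T -> ctr[2]=3
Ev 11: PC=7 idx=1 pred=N actual=T -> ctr[1]=1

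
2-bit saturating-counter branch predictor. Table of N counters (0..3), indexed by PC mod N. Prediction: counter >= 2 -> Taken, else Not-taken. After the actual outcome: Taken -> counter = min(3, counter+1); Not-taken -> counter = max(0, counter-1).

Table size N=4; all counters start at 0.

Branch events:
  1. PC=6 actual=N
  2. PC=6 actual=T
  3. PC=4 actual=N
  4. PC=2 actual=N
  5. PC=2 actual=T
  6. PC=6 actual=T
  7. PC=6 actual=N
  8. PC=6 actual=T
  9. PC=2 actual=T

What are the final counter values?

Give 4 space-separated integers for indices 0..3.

Answer: 0 0 3 0

Derivation:
Ev 1: PC=6 idx=2 pred=N actual=N -> ctr[2]=0
Ev 2: PC=6 idx=2 pred=N actual=T -> ctr[2]=1
Ev 3: PC=4 idx=0 pred=N actual=N -> ctr[0]=0
Ev 4: PC=2 idx=2 pred=N actual=N -> ctr[2]=0
Ev 5: PC=2 idx=2 pred=N actual=T -> ctr[2]=1
Ev 6: PC=6 idx=2 pred=N actual=T -> ctr[2]=2
Ev 7: PC=6 idx=2 pred=T actual=N -> ctr[2]=1
Ev 8: PC=6 idx=2 pred=N actual=T -> ctr[2]=2
Ev 9: PC=2 idx=2 pred=T actual=T -> ctr[2]=3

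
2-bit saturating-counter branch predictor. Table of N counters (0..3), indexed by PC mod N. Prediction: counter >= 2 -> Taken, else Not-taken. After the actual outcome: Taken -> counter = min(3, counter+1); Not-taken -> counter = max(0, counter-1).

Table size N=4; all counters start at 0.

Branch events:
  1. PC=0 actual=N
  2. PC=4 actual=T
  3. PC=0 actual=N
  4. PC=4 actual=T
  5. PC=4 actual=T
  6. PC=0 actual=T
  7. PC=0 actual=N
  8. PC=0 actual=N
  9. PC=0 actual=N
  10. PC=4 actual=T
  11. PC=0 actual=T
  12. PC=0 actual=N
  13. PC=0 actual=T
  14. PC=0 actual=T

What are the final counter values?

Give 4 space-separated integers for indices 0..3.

Answer: 3 0 0 0

Derivation:
Ev 1: PC=0 idx=0 pred=N actual=N -> ctr[0]=0
Ev 2: PC=4 idx=0 pred=N actual=T -> ctr[0]=1
Ev 3: PC=0 idx=0 pred=N actual=N -> ctr[0]=0
Ev 4: PC=4 idx=0 pred=N actual=T -> ctr[0]=1
Ev 5: PC=4 idx=0 pred=N actual=T -> ctr[0]=2
Ev 6: PC=0 idx=0 pred=T actual=T -> ctr[0]=3
Ev 7: PC=0 idx=0 pred=T actual=N -> ctr[0]=2
Ev 8: PC=0 idx=0 pred=T actual=N -> ctr[0]=1
Ev 9: PC=0 idx=0 pred=N actual=N -> ctr[0]=0
Ev 10: PC=4 idx=0 pred=N actual=T -> ctr[0]=1
Ev 11: PC=0 idx=0 pred=N actual=T -> ctr[0]=2
Ev 12: PC=0 idx=0 pred=T actual=N -> ctr[0]=1
Ev 13: PC=0 idx=0 pred=N actual=T -> ctr[0]=2
Ev 14: PC=0 idx=0 pred=T actual=T -> ctr[0]=3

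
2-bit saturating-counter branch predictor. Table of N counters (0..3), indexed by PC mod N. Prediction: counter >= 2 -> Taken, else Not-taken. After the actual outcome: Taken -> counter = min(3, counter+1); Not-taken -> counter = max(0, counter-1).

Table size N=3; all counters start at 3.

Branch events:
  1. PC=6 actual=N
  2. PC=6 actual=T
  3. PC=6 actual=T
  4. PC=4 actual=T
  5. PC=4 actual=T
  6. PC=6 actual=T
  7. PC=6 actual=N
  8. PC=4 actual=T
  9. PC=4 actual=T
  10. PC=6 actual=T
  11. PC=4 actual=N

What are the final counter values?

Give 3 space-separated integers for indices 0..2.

Answer: 3 2 3

Derivation:
Ev 1: PC=6 idx=0 pred=T actual=N -> ctr[0]=2
Ev 2: PC=6 idx=0 pred=T actual=T -> ctr[0]=3
Ev 3: PC=6 idx=0 pred=T actual=T -> ctr[0]=3
Ev 4: PC=4 idx=1 pred=T actual=T -> ctr[1]=3
Ev 5: PC=4 idx=1 pred=T actual=T -> ctr[1]=3
Ev 6: PC=6 idx=0 pred=T actual=T -> ctr[0]=3
Ev 7: PC=6 idx=0 pred=T actual=N -> ctr[0]=2
Ev 8: PC=4 idx=1 pred=T actual=T -> ctr[1]=3
Ev 9: PC=4 idx=1 pred=T actual=T -> ctr[1]=3
Ev 10: PC=6 idx=0 pred=T actual=T -> ctr[0]=3
Ev 11: PC=4 idx=1 pred=T actual=N -> ctr[1]=2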